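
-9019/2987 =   -  311/103 = -  3.02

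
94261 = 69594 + 24667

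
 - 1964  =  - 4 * 491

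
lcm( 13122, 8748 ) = 26244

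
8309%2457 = 938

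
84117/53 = 84117/53 = 1587.11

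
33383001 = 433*77097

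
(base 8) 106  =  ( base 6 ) 154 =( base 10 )70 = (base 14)50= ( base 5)240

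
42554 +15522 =58076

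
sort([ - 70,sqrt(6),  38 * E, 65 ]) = [ - 70, sqrt( 6 ), 65, 38 *E ]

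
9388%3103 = 79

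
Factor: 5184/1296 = 4 = 2^2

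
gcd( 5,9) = 1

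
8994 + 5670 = 14664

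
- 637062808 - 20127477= - 657190285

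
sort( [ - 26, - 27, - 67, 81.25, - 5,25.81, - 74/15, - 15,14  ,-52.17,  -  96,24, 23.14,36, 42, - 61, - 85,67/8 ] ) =[-96, - 85, -67, - 61  , - 52.17,- 27, - 26, - 15, - 5  ,-74/15, 67/8, 14,  23.14 , 24,25.81,36,42,  81.25]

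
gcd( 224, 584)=8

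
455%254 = 201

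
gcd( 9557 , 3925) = 1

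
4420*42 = 185640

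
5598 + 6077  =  11675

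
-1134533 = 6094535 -7229068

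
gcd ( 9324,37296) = 9324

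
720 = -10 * (-72)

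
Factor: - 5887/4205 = - 5^(-1)*7^1= -7/5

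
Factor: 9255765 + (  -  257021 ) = 2^3*281^1*4003^1 = 8998744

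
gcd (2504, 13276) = 4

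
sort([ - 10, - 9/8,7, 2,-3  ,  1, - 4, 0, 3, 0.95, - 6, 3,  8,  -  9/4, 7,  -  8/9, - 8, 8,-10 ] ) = [ - 10, - 10,-8, - 6, -4, - 3,  -  9/4 ,-9/8,-8/9, 0, 0.95,1,2, 3, 3, 7,7, 8,8 ]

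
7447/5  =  1489 + 2/5 = 1489.40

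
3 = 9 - 6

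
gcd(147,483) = 21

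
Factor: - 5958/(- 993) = 2^1  *  3^1 = 6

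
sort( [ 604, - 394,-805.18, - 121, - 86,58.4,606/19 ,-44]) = [ - 805.18, - 394,- 121, - 86, - 44,606/19,58.4, 604] 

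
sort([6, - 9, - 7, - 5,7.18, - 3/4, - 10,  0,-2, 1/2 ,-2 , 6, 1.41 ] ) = [ - 10, - 9, - 7, - 5,-2, - 2, - 3/4, 0, 1/2, 1.41, 6, 6 , 7.18]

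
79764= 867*92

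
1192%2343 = 1192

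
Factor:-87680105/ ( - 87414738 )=2^(-1 )*3^( - 1)*5^1*283^( - 1)*51481^ ( - 1)*17536021^1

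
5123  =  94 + 5029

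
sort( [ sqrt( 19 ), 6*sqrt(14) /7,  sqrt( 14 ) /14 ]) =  [sqrt( 14)/14, 6*sqrt(14 )/7, sqrt(19) ] 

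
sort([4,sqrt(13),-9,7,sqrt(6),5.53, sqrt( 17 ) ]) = [ - 9,sqrt(6 ),sqrt (13),4,sqrt( 17), 5.53,7 ]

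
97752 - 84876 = 12876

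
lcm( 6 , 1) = 6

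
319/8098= 319/8098 = 0.04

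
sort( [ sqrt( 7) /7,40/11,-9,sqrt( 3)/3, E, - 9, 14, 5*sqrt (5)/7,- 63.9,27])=[  -  63.9,-9, - 9,sqrt( 7 ) /7, sqrt( 3)/3 , 5*sqrt( 5 ) /7,E,40/11,14 , 27]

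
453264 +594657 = 1047921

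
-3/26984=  - 3/26984 =- 0.00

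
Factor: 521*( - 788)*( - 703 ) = 2^2*19^1*37^1*197^1 * 521^1 = 288615244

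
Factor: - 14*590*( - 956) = 7896560 =2^4*5^1*7^1*59^1*239^1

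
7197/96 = 2399/32 = 74.97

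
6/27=2/9 = 0.22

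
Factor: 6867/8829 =7/9=3^( - 2 )*7^1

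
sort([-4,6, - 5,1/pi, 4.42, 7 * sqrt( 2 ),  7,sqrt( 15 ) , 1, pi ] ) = [-5, - 4,1/pi, 1, pi,sqrt(15), 4.42, 6, 7, 7*sqrt( 2 ) ]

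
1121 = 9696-8575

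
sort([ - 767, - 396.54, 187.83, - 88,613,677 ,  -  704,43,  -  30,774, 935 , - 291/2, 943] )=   [ - 767, - 704, - 396.54, - 291/2, - 88, - 30,43,187.83,  613, 677, 774,935, 943 ]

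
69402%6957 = 6789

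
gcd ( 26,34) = 2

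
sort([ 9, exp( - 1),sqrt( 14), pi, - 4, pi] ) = [ - 4, exp(-1 ), pi, pi,sqrt( 14), 9] 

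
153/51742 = 153/51742  =  0.00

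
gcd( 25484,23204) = 4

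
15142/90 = 168 + 11/45= 168.24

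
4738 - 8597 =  - 3859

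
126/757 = 126/757 = 0.17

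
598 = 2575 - 1977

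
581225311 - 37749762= 543475549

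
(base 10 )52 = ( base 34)1i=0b110100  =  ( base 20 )2C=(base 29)1n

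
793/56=793/56= 14.16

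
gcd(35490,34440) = 210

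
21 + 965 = 986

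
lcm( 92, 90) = 4140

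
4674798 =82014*57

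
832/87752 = 104/10969= 0.01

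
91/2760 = 91/2760 = 0.03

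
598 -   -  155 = 753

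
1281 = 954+327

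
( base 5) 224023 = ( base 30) 8r3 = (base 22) gc5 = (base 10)8013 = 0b1111101001101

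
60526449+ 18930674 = 79457123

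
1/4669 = 1/4669 = 0.00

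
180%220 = 180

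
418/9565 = 418/9565 = 0.04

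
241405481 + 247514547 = 488920028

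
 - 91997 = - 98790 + 6793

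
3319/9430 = 3319/9430 = 0.35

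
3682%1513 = 656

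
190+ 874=1064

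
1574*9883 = 15555842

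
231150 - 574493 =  - 343343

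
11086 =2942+8144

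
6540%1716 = 1392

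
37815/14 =2701 + 1/14 = 2701.07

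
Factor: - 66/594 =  - 1/9  =  - 3^( - 2)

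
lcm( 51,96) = 1632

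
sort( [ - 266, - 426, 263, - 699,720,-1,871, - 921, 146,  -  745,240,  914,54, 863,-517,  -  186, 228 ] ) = [ - 921, - 745, - 699 ,-517, - 426,-266, -186, - 1,54,  146, 228,240, 263,720,863,871,914] 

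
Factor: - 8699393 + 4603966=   -  7^1*585061^1=- 4095427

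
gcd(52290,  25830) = 630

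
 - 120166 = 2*(- 60083) 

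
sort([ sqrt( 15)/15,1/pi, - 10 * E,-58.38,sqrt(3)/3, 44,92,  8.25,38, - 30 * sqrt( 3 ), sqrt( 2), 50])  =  [ - 58.38, - 30*sqrt(3), -10*E,sqrt( 15 )/15,1/pi, sqrt( 3) /3,sqrt(2 ),8.25, 38, 44,50,92] 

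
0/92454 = 0 = 0.00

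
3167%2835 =332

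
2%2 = 0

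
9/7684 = 9/7684 = 0.00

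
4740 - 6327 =-1587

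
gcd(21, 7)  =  7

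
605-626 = -21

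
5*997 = 4985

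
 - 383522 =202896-586418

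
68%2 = 0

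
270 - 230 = 40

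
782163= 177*4419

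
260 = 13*20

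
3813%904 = 197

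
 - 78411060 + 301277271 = 222866211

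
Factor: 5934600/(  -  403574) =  - 2967300/201787 = - 2^2*3^3*5^2*7^1*157^1*201787^( - 1)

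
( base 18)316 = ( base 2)1111100100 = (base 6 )4340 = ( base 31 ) 114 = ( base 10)996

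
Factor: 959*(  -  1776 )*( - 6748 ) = 2^6*3^1*7^2 * 37^1 *137^1 * 241^1 = 11493085632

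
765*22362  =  17106930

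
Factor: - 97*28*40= - 2^5*5^1*7^1*97^1 = - 108640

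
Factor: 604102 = 2^1*229^1*1319^1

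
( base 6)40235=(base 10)5279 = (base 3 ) 21020112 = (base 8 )12237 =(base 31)5f9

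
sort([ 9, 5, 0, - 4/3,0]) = [-4/3,0,0, 5, 9]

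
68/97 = 68/97 = 0.70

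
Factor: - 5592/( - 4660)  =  6/5=2^1* 3^1 *5^ ( -1)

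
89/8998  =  89/8998  =  0.01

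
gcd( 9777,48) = 3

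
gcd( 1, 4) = 1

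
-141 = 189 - 330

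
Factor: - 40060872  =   - 2^3*3^3*185467^1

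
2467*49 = 120883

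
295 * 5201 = 1534295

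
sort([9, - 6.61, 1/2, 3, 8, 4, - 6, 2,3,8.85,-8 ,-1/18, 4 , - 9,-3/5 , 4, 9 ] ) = [ -9, - 8, - 6.61, - 6, - 3/5,-1/18,1/2, 2, 3 , 3, 4, 4, 4,8, 8.85,9, 9]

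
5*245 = 1225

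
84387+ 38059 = 122446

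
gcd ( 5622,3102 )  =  6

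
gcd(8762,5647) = 1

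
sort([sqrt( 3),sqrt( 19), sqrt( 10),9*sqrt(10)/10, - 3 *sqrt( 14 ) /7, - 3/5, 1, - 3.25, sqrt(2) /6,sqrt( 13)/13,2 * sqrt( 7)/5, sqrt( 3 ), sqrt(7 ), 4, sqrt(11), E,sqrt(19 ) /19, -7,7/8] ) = [ - 7,-3.25, - 3*sqrt(14)/7, -3/5,  sqrt (19)/19, sqrt(2) /6, sqrt(13)/13,7/8, 1, 2*sqrt( 7) /5,sqrt(3), sqrt ( 3), sqrt(7 ), E,9*sqrt( 10) /10, sqrt( 10),  sqrt(11),4, sqrt( 19)]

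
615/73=615/73= 8.42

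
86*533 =45838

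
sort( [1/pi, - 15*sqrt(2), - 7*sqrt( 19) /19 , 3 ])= [ - 15*sqrt( 2),  -  7*sqrt(19)/19, 1/pi,3] 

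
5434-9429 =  - 3995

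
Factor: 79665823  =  79665823^1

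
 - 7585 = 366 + -7951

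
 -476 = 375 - 851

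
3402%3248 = 154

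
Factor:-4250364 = -2^2*3^1*271^1*1307^1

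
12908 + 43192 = 56100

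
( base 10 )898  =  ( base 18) 2DG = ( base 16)382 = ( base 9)1207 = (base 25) 1AN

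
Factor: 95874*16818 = 2^2*3^2*19^1*29^2*2803^1 = 1612408932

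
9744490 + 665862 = 10410352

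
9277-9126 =151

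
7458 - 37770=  -30312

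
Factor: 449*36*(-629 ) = -10167156 = - 2^2*3^2 * 17^1*37^1*449^1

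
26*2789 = 72514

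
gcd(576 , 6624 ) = 288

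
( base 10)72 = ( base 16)48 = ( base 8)110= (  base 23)33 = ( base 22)36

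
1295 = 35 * 37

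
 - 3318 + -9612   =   - 12930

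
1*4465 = 4465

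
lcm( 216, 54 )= 216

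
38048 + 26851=64899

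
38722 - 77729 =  - 39007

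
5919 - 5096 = 823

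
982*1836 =1802952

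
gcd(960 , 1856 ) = 64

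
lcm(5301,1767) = 5301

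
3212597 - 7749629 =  - 4537032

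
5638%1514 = 1096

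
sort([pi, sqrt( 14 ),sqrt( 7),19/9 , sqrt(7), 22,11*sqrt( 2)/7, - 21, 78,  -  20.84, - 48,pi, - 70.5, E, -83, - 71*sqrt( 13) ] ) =[ - 71*sqrt ( 13), - 83, - 70.5, - 48, - 21,-20.84,19/9,  11*sqrt (2 ) /7, sqrt( 7 ), sqrt(7), E, pi,pi,  sqrt(14 ), 22,78]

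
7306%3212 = 882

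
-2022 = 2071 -4093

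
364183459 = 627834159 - 263650700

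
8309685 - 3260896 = 5048789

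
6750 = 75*90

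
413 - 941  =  -528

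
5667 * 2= 11334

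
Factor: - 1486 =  - 2^1  *  743^1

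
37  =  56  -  19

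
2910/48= 485/8= 60.62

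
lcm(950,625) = 23750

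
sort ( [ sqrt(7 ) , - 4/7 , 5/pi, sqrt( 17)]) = [ - 4/7,5/pi, sqrt(7),sqrt ( 17) ] 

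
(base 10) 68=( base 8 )104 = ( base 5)233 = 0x44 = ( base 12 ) 58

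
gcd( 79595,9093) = 1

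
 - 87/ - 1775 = 87/1775 = 0.05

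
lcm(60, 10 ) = 60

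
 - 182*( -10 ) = 1820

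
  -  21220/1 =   -  21220 = - 21220.00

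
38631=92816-54185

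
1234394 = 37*33362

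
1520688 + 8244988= 9765676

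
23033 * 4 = 92132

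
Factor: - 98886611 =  - 1549^1 * 63839^1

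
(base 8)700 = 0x1c0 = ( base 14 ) 240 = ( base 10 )448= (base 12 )314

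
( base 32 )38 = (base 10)104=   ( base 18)5e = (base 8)150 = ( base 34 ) 32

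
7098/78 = 91 =91.00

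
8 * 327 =2616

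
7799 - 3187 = 4612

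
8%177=8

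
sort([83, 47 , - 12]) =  [ - 12 , 47, 83 ]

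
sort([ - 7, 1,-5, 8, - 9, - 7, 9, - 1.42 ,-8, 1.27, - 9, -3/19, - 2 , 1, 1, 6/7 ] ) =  [  -  9, - 9, - 8, - 7,  -  7, - 5 , - 2, - 1.42,-3/19, 6/7, 1, 1,  1,1.27,8,9]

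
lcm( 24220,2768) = 96880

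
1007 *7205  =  7255435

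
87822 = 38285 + 49537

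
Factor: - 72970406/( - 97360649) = 2^1* 17^(-1 )*41^1*131^1*1451^( - 1 )*3947^( - 1 )*6793^1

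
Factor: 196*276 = 2^4*3^1*7^2 * 23^1 =54096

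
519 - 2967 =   -  2448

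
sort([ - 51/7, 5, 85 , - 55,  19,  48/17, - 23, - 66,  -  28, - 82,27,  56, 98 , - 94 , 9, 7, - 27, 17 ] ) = [ - 94, -82,- 66,  -  55, -28,-27, - 23 ,-51/7, 48/17, 5, 7,9,17,19, 27, 56, 85, 98 ] 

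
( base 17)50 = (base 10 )85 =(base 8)125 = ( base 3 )10011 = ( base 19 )49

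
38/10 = 3  +  4/5=3.80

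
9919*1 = 9919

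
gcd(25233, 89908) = 13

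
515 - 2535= - 2020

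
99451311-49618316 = 49832995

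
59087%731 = 607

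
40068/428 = 10017/107 = 93.62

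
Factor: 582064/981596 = 20788/35057 = 2^2 *11^( - 1)*3187^ (-1 )*5197^1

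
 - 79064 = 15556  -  94620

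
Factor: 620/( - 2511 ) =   -  2^2 * 3^(-4)*5^1 = - 20/81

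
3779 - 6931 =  - 3152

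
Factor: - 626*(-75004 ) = 46952504= 2^3*17^1*313^1*1103^1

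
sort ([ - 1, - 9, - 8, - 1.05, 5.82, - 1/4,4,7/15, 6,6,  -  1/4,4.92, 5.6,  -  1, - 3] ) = [ - 9, - 8,-3, - 1.05, - 1, - 1, - 1/4, - 1/4,  7/15,4,4.92,5.6,5.82,6,6 ] 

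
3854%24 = 14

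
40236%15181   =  9874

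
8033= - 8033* (- 1) 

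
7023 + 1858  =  8881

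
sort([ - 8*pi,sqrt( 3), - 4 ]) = [ - 8*pi,- 4,  sqrt(3)]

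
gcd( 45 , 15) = 15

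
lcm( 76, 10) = 380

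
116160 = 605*192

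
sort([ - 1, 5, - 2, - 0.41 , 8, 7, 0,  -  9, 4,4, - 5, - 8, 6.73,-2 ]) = [-9, - 8, - 5,-2,-2, -1, - 0.41,  0, 4, 4, 5,  6.73,  7, 8]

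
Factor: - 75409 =-73^1*1033^1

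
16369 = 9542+6827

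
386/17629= 386/17629 =0.02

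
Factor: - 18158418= - 2^1*3^5*37363^1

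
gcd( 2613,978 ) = 3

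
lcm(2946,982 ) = 2946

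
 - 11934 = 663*( - 18)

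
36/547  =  36/547= 0.07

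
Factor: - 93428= -2^2*23357^1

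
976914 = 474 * 2061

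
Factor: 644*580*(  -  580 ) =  - 216641600 = -  2^6 * 5^2 *7^1*23^1*29^2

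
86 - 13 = 73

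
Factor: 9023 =7^1*1289^1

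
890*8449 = 7519610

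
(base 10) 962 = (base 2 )1111000010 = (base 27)18H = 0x3C2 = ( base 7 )2543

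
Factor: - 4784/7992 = - 598/999 =-2^1*3^( - 3) *13^1 * 23^1*37^(-1 ) 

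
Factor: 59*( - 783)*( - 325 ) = 3^3*5^2*13^1*29^1*59^1 = 15014025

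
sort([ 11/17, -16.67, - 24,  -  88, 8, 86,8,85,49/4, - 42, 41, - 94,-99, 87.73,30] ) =[  -  99, - 94, - 88, - 42,-24, - 16.67, 11/17, 8, 8, 49/4, 30,41,85, 86, 87.73]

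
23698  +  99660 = 123358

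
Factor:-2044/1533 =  - 2^2*3^( -1) =- 4/3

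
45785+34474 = 80259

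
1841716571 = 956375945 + 885340626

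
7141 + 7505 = 14646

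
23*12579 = 289317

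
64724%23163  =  18398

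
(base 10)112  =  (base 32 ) 3g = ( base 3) 11011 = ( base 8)160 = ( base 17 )6a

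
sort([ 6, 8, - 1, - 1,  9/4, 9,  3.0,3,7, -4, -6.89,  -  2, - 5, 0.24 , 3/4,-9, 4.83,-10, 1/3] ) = [ - 10, - 9, - 6.89, - 5,-4, - 2, - 1, - 1, 0.24, 1/3, 3/4, 9/4,3.0,3, 4.83,6, 7, 8,9 ] 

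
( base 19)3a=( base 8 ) 103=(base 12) 57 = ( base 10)67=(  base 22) 31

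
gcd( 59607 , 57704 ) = 1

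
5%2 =1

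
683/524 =1 + 159/524 = 1.30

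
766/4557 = 766/4557 =0.17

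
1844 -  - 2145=3989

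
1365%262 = 55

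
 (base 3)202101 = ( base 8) 1046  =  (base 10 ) 550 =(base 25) M0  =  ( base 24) MM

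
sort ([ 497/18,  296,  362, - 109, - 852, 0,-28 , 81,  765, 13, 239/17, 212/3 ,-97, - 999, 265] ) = [ - 999, - 852, - 109 , - 97,  -  28,  0,  13,239/17, 497/18, 212/3,81, 265, 296,362, 765]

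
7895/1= 7895  =  7895.00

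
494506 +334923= 829429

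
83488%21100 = 20188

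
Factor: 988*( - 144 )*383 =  - 2^6*3^2*13^1*19^1*383^1  =  - 54490176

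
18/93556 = 9/46778=   0.00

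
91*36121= 3287011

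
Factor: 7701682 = 2^1*3850841^1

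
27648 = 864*32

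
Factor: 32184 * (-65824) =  - 2^8*3^3*11^2*17^1*149^1 = - 2118479616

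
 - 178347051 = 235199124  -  413546175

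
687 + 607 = 1294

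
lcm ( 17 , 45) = 765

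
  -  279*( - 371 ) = 103509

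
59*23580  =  1391220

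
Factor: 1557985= 5^1*11^1*13^1*2179^1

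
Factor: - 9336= - 2^3*3^1*389^1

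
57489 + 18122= 75611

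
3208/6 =534 + 2/3=534.67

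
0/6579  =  0=0.00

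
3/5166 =1/1722 = 0.00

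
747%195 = 162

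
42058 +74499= 116557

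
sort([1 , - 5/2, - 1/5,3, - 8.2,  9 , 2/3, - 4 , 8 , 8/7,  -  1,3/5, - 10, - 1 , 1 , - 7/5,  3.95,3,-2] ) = [ - 10, - 8.2, - 4 , - 5/2, - 2,  -  7/5 , - 1,  -  1,-1/5 , 3/5, 2/3,1, 1,  8/7,3,3,3.95, 8 , 9] 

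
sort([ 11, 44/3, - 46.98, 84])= [ - 46.98,11, 44/3, 84 ] 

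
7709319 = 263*29313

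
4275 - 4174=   101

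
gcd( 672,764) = 4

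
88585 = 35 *2531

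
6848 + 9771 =16619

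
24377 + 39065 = 63442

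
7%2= 1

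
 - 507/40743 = - 169/13581=- 0.01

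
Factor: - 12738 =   -  2^1*3^1*11^1*193^1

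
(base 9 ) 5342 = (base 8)7526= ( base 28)506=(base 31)42k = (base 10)3926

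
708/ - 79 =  - 708/79 =- 8.96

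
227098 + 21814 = 248912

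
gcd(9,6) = 3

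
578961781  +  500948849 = 1079910630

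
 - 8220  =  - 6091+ - 2129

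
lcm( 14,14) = 14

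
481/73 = 6+43/73=6.59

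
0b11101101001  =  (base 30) 237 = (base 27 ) 2G7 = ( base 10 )1897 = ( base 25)30m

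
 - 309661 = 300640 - 610301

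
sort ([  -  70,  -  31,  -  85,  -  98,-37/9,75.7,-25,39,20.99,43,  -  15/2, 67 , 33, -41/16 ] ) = [  -  98, - 85, - 70,-31, - 25,-15/2, - 37/9,-41/16,20.99,33,39,43,67, 75.7 ] 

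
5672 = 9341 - 3669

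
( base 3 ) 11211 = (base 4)2002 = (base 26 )50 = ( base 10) 130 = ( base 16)82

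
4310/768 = 2155/384 = 5.61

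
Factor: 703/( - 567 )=  -  3^ ( - 4) * 7^ (-1)*19^1*37^1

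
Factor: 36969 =3^1*12323^1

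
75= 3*25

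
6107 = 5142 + 965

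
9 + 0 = 9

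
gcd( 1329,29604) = 3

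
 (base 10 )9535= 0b10010100111111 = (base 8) 22477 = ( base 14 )3691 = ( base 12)5627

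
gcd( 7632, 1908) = 1908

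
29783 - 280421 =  - 250638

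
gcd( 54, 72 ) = 18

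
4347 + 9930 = 14277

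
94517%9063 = 3887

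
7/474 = 7/474= 0.01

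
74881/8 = 9360+1/8 = 9360.12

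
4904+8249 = 13153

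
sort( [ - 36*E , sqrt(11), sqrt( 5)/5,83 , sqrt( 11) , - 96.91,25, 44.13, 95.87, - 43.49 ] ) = [ - 36*E, - 96.91, - 43.49, sqrt( 5)/5, sqrt(11), sqrt( 11),25,  44.13, 83,  95.87]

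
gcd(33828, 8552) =4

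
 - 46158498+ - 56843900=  -103002398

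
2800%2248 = 552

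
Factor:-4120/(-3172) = 2^1*5^1 * 13^(-1 )*61^(-1 )*103^1 = 1030/793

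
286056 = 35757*8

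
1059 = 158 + 901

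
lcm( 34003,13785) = 510045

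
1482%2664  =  1482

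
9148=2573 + 6575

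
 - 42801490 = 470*( -91067)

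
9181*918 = 8428158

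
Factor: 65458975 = 5^2*53^1*127^1*389^1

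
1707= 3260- 1553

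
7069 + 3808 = 10877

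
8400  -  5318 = 3082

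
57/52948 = 57/52948 = 0.00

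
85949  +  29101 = 115050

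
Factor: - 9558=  - 2^1*3^4*59^1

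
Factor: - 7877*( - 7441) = 58612757 = 7^1*1063^1* 7877^1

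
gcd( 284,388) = 4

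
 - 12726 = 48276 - 61002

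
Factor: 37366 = 2^1 *7^1*17^1*157^1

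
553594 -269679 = 283915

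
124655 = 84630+40025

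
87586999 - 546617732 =  -  459030733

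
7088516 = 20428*347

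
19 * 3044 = 57836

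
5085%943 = 370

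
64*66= 4224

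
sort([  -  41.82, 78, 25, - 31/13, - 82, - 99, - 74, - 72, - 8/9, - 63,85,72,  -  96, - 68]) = [-99,  -  96, - 82,  -  74, - 72, - 68, -63, - 41.82, - 31/13, - 8/9, 25 , 72, 78, 85 ]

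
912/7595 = 912/7595 = 0.12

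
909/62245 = 909/62245 = 0.01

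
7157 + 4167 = 11324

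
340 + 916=1256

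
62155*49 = 3045595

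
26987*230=6207010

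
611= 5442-4831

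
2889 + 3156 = 6045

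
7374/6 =1229 = 1229.00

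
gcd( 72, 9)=9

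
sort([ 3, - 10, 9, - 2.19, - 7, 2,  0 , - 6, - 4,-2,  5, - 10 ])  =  [ - 10, - 10, - 7, -6 , - 4, -2.19, - 2, 0,  2, 3, 5,9]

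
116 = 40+76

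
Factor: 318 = 2^1*3^1*53^1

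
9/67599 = 1/7511 = 0.00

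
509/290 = 509/290 = 1.76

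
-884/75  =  -12 + 16/75=-11.79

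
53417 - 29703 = 23714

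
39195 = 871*45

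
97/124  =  97/124 = 0.78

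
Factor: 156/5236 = 3^1*7^( - 1 )*11^( - 1 )*13^1*17^( - 1) = 39/1309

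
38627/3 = 38627/3 = 12875.67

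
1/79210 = 1/79210 = 0.00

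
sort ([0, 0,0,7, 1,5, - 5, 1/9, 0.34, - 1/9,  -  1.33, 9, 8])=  [ - 5, - 1.33, - 1/9,  0,0, 0 , 1/9,  0.34,1,5, 7,8,9]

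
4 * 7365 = 29460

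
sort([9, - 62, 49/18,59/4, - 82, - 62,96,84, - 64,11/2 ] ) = [ - 82, - 64, - 62, - 62,49/18,11/2 , 9,  59/4 , 84, 96]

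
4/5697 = 4/5697 = 0.00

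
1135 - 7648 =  - 6513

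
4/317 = 4/317=0.01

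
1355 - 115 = 1240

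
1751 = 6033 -4282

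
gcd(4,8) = 4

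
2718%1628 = 1090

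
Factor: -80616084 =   -  2^2 * 3^1*619^1 * 10853^1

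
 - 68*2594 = -176392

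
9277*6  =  55662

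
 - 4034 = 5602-9636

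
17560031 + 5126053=22686084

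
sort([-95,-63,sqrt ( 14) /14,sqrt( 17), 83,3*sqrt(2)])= [ - 95,-63,sqrt (14 )/14, sqrt(17 ), 3*sqrt( 2) , 83 ] 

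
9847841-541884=9305957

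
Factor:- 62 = -2^1*31^1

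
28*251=7028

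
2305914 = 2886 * 799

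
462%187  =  88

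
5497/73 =5497/73 = 75.30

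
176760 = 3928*45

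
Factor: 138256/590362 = 69128/295181 = 2^3 *229^( - 1 )*1289^( - 1 ) *8641^1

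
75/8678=75/8678 = 0.01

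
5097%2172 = 753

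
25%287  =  25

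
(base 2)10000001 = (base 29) 4d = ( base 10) 129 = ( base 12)a9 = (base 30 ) 49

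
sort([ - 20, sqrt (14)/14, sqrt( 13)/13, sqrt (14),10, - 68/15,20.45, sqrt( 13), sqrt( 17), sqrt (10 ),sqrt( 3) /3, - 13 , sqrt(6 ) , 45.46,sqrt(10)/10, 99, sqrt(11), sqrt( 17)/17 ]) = [ - 20, - 13,-68/15, sqrt( 17) /17, sqrt(14)/14 , sqrt(13) /13, sqrt( 10 )/10, sqrt ( 3)/3,sqrt ( 6), sqrt(10 ),sqrt(  11), sqrt( 13 ) , sqrt (14), sqrt( 17), 10,20.45, 45.46, 99]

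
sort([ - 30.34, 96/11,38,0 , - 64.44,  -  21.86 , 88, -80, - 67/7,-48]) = [ - 80 ,-64.44, - 48,-30.34,-21.86, - 67/7 , 0 , 96/11,38 , 88]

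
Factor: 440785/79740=199/36 = 2^( - 2 )*3^( - 2)*199^1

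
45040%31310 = 13730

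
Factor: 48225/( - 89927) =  - 3^1 *5^2*19^ ( - 1 )*643^1*4733^( - 1 )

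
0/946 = 0 =0.00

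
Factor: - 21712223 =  - 13^1*1670171^1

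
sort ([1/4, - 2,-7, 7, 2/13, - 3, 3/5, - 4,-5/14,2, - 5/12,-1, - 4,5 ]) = [ - 7,-4,-4, - 3, - 2, - 1, - 5/12 , - 5/14,2/13,1/4, 3/5,2, 5, 7]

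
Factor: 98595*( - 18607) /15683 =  - 3^2 * 5^1*7^1*23^1 *313^1*809^1*15683^( - 1)= - 1834557165/15683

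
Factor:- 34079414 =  - 2^1*17039707^1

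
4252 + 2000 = 6252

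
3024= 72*42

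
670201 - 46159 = 624042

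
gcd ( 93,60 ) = 3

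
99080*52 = 5152160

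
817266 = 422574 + 394692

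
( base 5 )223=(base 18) 39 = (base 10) 63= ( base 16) 3f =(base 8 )77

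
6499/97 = 67 = 67.00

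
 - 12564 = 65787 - 78351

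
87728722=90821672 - 3092950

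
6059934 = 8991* 674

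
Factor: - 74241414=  - 2^1 * 3^3*13^1*17^1*6221^1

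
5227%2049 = 1129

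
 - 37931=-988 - 36943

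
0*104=0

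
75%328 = 75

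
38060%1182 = 236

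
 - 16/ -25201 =16/25201= 0.00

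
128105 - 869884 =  - 741779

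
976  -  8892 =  - 7916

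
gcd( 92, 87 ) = 1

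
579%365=214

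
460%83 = 45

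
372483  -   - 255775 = 628258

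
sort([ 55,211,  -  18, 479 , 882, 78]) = [ - 18,55,78 , 211,479, 882 ] 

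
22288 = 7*3184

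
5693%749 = 450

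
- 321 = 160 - 481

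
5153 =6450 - 1297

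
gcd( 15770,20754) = 2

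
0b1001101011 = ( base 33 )ip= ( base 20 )1aj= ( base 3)211221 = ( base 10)619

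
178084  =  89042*2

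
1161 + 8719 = 9880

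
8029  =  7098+931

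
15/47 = 15/47 = 0.32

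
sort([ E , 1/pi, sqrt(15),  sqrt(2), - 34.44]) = [ - 34.44, 1/pi , sqrt(2 ),E, sqrt( 15) ]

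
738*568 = 419184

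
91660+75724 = 167384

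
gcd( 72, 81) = 9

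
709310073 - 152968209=556341864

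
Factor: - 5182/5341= - 2^1 * 7^ ( - 2 )*109^(  -  1)*2591^1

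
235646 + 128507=364153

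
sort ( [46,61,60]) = [ 46, 60 , 61]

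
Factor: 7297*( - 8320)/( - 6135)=2^7*3^(-1)*13^1*409^( - 1)*7297^1 = 12142208/1227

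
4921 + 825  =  5746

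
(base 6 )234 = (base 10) 94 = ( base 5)334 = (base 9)114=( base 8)136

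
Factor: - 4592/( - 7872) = 7/12 = 2^(-2) * 3^( - 1) * 7^1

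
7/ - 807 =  - 7/807 = - 0.01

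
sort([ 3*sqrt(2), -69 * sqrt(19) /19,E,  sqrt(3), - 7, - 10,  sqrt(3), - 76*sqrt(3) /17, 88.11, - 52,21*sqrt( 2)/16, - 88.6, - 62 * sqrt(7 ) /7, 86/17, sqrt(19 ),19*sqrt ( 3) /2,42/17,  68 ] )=[ - 88.6, - 52, -62*sqrt( 7 )/7, - 69*sqrt( 19) /19, - 10, - 76*sqrt(3)/17, - 7,sqrt ( 3),sqrt( 3 ),21 * sqrt( 2)/16,42/17 , E, 3*sqrt(  2 ),sqrt( 19),86/17,19*sqrt( 3)/2,68,88.11 ] 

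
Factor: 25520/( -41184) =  - 2^(  -  1) * 3^( - 2)*5^1*13^( - 1) * 29^1 = -145/234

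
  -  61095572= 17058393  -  78153965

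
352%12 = 4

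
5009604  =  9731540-4721936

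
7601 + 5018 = 12619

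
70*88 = 6160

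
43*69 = 2967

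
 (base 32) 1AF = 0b10101001111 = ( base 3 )1212100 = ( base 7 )3651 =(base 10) 1359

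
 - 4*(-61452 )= 245808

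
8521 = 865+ 7656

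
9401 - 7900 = 1501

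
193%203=193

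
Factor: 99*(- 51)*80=  -  403920 = -2^4*3^3 *5^1* 11^1 * 17^1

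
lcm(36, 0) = 0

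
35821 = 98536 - 62715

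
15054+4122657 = 4137711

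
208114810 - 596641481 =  - 388526671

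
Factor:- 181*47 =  - 47^1*181^1 = -  8507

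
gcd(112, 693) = 7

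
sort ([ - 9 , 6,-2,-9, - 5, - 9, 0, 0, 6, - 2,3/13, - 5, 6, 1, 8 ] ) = [ - 9, - 9, - 9, - 5,  -  5, - 2,-2, 0, 0, 3/13,1,6,6 , 6,  8 ] 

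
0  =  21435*0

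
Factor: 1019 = 1019^1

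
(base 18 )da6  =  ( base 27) 60o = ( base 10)4398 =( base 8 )10456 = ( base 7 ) 15552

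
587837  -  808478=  - 220641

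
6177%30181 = 6177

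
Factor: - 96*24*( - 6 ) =13824 = 2^9*3^3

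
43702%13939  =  1885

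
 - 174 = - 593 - - 419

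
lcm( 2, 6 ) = 6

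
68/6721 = 68/6721  =  0.01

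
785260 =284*2765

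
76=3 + 73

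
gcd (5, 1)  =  1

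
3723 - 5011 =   -  1288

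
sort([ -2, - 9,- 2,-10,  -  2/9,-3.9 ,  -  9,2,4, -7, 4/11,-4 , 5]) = [  -  10 , -9, - 9,-7,- 4,-3.9, - 2, - 2,-2/9, 4/11,2,4,5]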